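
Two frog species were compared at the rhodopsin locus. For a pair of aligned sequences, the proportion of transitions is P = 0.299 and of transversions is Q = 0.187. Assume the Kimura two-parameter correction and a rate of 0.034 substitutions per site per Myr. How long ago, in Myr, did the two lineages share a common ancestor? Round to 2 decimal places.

Under the Kimura two-parameter model, d = −½ ln(1 − 2P − Q) − ¼ ln(1 − 2Q).
1 − 2P − Q = 0.215, giving −½ ln(0.215) = 0.768559.
1 − 2Q = 0.626, giving −¼ ln(0.626) = 0.117101.
d = 0.768559 + 0.117101 = 0.885660.
Under a molecular clock d = 2μt, so t = d/(2μ) = 0.885660 / (2 × 0.034) = 13.02 Myr.

13.02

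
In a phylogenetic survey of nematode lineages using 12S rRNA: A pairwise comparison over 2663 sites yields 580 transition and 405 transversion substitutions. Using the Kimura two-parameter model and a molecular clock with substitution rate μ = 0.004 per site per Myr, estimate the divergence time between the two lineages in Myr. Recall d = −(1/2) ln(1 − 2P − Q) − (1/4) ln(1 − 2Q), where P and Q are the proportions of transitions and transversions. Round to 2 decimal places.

66.71

P = 580/2663 ≈ 0.217799 and Q = 405/2663 ≈ 0.152084.
Under the Kimura two-parameter model, d = −½ ln(1 − 2P − Q) − ¼ ln(1 − 2Q).
1 − 2P − Q = 0.412318, giving −½ ln(0.412318) = 0.442980.
1 − 2Q = 0.695832, giving −¼ ln(0.695832) = 0.090662.
d = 0.442980 + 0.090662 = 0.533642.
Under a molecular clock d = 2μt, so t = d/(2μ) = 0.533642 / (2 × 0.004) = 66.71 Myr.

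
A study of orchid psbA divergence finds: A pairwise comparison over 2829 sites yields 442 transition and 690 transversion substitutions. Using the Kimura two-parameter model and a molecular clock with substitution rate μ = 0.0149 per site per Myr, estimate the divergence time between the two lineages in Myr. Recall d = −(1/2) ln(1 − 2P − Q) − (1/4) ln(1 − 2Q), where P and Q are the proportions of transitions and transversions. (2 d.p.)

P = 442/2829 ≈ 0.156239 and Q = 690/2829 ≈ 0.243902.
Under the Kimura two-parameter model, d = −½ ln(1 − 2P − Q) − ¼ ln(1 − 2Q).
1 − 2P − Q = 0.44362, giving −½ ln(0.44362) = 0.406393.
1 − 2Q = 0.512196, giving −¼ ln(0.512196) = 0.167262.
d = 0.406393 + 0.167262 = 0.573655.
Under a molecular clock d = 2μt, so t = d/(2μ) = 0.573655 / (2 × 0.0149) = 19.25 Myr.

19.25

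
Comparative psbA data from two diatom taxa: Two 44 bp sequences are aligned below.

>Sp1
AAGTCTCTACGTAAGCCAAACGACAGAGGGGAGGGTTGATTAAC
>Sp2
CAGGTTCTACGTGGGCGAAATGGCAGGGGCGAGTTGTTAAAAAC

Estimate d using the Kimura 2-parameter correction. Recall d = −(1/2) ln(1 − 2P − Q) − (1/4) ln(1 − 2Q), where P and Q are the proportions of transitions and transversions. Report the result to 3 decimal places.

Of 44 sites, 6 differences are transitions and 10 are transversions, so P = 6/44 ≈ 0.136364 and Q = 10/44 ≈ 0.227273.
Under the Kimura two-parameter model, d = −½ ln(1 − 2P − Q) − ¼ ln(1 − 2Q).
1 − 2P − Q = 0.499999, giving −½ ln(0.499999) = 0.346575.
1 − 2Q = 0.545454, giving −¼ ln(0.545454) = 0.151534.
d = 0.346575 + 0.151534 = 0.498109.

0.498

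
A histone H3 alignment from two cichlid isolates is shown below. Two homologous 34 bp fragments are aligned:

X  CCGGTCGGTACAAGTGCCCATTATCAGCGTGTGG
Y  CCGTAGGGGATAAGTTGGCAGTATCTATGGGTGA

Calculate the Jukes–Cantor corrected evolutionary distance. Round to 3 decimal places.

The sequences differ at 14 of 34 sites, so p = 14/34 ≈ 0.411765.
d = −(3/4) ln(1 − 4p/3) = −0.75 ln(1 − 0.54902) = −0.75 ln(0.45098)
  = −0.75 × (-0.796332) = 0.597249 substitutions/site.

0.597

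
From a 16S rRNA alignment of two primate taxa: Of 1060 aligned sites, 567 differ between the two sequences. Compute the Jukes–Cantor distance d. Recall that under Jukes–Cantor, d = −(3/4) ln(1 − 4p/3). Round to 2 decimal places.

0.94

p = 567/1060 ≈ 0.534906.
d = −(3/4) ln(1 − 4p/3) = −0.75 ln(1 − 0.713208) = −0.75 ln(0.286792)
  = −0.75 × (-1.248998) = 0.936749 substitutions/site.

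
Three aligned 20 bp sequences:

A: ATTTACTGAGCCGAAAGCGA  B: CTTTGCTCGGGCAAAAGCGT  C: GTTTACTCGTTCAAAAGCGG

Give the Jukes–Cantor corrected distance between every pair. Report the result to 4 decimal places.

A–B: 7/20 sites differ → p = 0.35, d = −0.75 ln(1 − 0.466667) = 0.471457 ≈ 0.4715.
A–C: 7/20 sites differ → p = 0.35, d = −0.75 ln(1 − 0.466667) = 0.471457 ≈ 0.4715.
B–C: 5/20 sites differ → p = 0.25, d = −0.75 ln(1 − 0.333333) = 0.304098 ≈ 0.3041.

d(A,B) = 0.4715, d(A,C) = 0.4715, d(B,C) = 0.3041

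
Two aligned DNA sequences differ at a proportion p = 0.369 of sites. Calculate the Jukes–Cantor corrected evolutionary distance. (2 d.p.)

0.51

d = −(3/4) ln(1 − 4p/3) = −0.75 ln(1 − 0.492) = −0.75 ln(0.508)
  = −0.75 × (-0.677274) = 0.507956 substitutions/site.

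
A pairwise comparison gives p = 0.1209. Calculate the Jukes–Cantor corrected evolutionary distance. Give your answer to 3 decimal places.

0.132

d = −(3/4) ln(1 − 4p/3) = −0.75 ln(1 − 0.1612) = −0.75 ln(0.8388)
  = −0.75 × (-0.175783) = 0.131837 substitutions/site.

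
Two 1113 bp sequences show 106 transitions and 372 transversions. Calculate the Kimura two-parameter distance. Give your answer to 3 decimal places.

0.648

P = 106/1113 ≈ 0.095238 and Q = 372/1113 ≈ 0.334232.
Under the Kimura two-parameter model, d = −½ ln(1 − 2P − Q) − ¼ ln(1 − 2Q).
1 − 2P − Q = 0.475292, giving −½ ln(0.475292) = 0.371913.
1 − 2Q = 0.331536, giving −¼ ln(0.331536) = 0.276005.
d = 0.371913 + 0.276005 = 0.647918.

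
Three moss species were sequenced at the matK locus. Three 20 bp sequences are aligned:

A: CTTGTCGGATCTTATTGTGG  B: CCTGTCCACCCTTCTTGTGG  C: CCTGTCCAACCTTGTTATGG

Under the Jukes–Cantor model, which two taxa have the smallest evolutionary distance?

B and C

A–B: 6/20 differ, p = 0.300, d = 0.383.
A–C: 6/20 differ, p = 0.300, d = 0.383.
B–C: 3/20 differ, p = 0.150, d = 0.167.
The smallest distance is between B and C.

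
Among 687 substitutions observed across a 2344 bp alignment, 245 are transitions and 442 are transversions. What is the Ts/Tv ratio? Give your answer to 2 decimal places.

0.55

R = 245/442 = 0.554298… ≈ 0.55 (to 2 d.p.).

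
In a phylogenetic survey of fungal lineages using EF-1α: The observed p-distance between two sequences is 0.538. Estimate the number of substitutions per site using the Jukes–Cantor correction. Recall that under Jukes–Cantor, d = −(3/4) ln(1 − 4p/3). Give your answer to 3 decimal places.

0.948

d = −(3/4) ln(1 − 4p/3) = −0.75 ln(1 − 0.717333) = −0.75 ln(0.282667)
  = −0.75 × (-1.263486) = 0.947615 substitutions/site.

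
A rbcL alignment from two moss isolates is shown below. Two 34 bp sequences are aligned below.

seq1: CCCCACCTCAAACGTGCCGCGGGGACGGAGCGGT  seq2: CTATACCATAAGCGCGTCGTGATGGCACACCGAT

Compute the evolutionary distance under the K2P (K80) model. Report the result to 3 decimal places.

0.877

Of 34 sites, 11 differences are transitions and 5 are transversions, so P = 11/34 ≈ 0.323529 and Q = 5/34 ≈ 0.147059.
Under the Kimura two-parameter model, d = −½ ln(1 − 2P − Q) − ¼ ln(1 − 2Q).
1 − 2P − Q = 0.205883, giving −½ ln(0.205883) = 0.790224.
1 − 2Q = 0.705882, giving −¼ ln(0.705882) = 0.087077.
d = 0.790224 + 0.087077 = 0.877301.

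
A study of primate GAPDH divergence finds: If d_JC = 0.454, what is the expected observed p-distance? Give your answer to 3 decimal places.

0.341

p = (3/4)(1 − e^(−4d/3)) = 0.75 × (1 − e^(-0.605333)) = 0.75 × (1 − 0.545893) = 0.340580.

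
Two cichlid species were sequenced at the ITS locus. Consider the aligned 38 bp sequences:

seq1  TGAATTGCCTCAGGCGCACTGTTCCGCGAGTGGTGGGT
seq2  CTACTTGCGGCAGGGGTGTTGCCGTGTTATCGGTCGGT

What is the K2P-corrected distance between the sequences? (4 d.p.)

0.7803

Of 38 sites, 9 differences are transitions and 9 are transversions, so P = 9/38 ≈ 0.236842 and Q = 9/38 ≈ 0.236842.
Under the Kimura two-parameter model, d = −½ ln(1 − 2P − Q) − ¼ ln(1 − 2Q).
1 − 2P − Q = 0.289474, giving −½ ln(0.289474) = 0.619845.
1 − 2Q = 0.526316, giving −¼ ln(0.526316) = 0.160463.
d = 0.619845 + 0.160463 = 0.780308.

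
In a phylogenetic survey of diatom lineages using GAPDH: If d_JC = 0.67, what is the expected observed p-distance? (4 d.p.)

p = (3/4)(1 − e^(−4d/3)) = 0.75 × (1 − e^(-0.893333)) = 0.75 × (1 − 0.409289) = 0.443033.

0.4430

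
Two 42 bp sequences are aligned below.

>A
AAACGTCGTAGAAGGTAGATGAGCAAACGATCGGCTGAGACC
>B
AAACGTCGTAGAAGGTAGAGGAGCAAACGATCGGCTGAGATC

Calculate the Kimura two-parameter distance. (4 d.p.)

0.0493

Of 42 sites, 1 differences are transitions and 1 are transversions, so P = 1/42 ≈ 0.02381 and Q = 1/42 ≈ 0.02381.
Under the Kimura two-parameter model, d = −½ ln(1 − 2P − Q) − ¼ ln(1 − 2Q).
1 − 2P − Q = 0.92857, giving −½ ln(0.92857) = 0.037055.
1 − 2Q = 0.95238, giving −¼ ln(0.95238) = 0.012198.
d = 0.037055 + 0.012198 = 0.049253.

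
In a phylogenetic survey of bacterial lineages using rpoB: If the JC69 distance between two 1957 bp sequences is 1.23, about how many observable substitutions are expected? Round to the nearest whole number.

1183

Invert JC69: p = (3/4)(1 − e^(−4d/3)) = 0.75 × (1 − e^(-1.64)) = 0.75 × (1 − 0.193980) = 0.604515.
Expected differing sites = pL ≈ 0.604515 × 1957 = 1183.035855 ≈ 1183.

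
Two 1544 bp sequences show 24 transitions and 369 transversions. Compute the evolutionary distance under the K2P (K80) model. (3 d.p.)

0.320

P = 24/1544 ≈ 0.015544 and Q = 369/1544 ≈ 0.23899.
Under the Kimura two-parameter model, d = −½ ln(1 − 2P − Q) − ¼ ln(1 − 2Q).
1 − 2P − Q = 0.729922, giving −½ ln(0.729922) = 0.157409.
1 − 2Q = 0.52202, giving −¼ ln(0.52202) = 0.162512.
d = 0.157409 + 0.162512 = 0.319921.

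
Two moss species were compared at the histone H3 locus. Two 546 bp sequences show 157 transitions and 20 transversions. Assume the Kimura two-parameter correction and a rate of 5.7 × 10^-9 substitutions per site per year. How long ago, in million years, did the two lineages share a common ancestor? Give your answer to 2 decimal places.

43.16

P = 157/546 ≈ 0.287546 and Q = 20/546 ≈ 0.03663.
Under the Kimura two-parameter model, d = −½ ln(1 − 2P − Q) − ¼ ln(1 − 2Q).
1 − 2P − Q = 0.388278, giving −½ ln(0.388278) = 0.473017.
1 − 2Q = 0.92674, giving −¼ ln(0.92674) = 0.019021.
d = 0.473017 + 0.019021 = 0.492038.
Under a molecular clock d = 2μt, so t = d/(2μ) = 0.492038 / (2 × 5.7 × 10^-9) = 43.16 million years.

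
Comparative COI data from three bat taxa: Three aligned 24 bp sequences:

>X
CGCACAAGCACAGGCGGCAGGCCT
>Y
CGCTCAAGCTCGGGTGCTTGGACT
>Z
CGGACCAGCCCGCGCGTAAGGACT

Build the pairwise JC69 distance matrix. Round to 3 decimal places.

d(X,Y) = 0.441, d(X,Z) = 0.441, d(Y,Z) = 0.520

X–Y: 8/24 sites differ → p ≈ 0.333333, d = −0.75 ln(1 − 0.444444) = 0.440839 ≈ 0.441.
X–Z: 8/24 sites differ → p ≈ 0.333333, d = −0.75 ln(1 − 0.444444) = 0.440839 ≈ 0.441.
Y–Z: 9/24 sites differ → p = 0.375, d = −0.75 ln(1 − 0.5) = 0.519860 ≈ 0.520.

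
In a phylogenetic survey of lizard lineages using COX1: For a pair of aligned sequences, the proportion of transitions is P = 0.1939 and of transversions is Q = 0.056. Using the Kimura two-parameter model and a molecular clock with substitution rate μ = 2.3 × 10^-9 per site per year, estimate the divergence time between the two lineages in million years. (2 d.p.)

70.22

Under the Kimura two-parameter model, d = −½ ln(1 − 2P − Q) − ¼ ln(1 − 2Q).
1 − 2P − Q = 0.5562, giving −½ ln(0.5562) = 0.293314.
1 − 2Q = 0.888, giving −¼ ln(0.888) = 0.029696.
d = 0.293314 + 0.029696 = 0.323010.
Under a molecular clock d = 2μt, so t = d/(2μ) = 0.323010 / (2 × 2.3 × 10^-9) = 70.22 million years.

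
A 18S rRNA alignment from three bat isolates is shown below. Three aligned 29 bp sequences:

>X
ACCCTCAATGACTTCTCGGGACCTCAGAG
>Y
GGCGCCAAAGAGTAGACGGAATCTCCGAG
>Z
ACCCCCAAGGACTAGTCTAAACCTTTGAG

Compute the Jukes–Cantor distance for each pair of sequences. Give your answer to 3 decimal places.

d(X,Y) = 0.602, d(X,Z) = 0.401, d(Y,Z) = 0.529

X–Y: 12/29 sites differ → p ≈ 0.413793, d = −0.75 ln(1 − 0.551724) = 0.601760 ≈ 0.602.
X–Z: 9/29 sites differ → p ≈ 0.310345, d = −0.75 ln(1 − 0.413793) = 0.400562 ≈ 0.401.
Y–Z: 11/29 sites differ → p ≈ 0.37931, d = −0.75 ln(1 − 0.505747) = 0.528531 ≈ 0.529.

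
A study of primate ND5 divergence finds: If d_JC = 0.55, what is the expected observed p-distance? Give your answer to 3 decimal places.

0.390

p = (3/4)(1 − e^(−4d/3)) = 0.75 × (1 − e^(-0.733333)) = 0.75 × (1 − 0.480305) = 0.389771.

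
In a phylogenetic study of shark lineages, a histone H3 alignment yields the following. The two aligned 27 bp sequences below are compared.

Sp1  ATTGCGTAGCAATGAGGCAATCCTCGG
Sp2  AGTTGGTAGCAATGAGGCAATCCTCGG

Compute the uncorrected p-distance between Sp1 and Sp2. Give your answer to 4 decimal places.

0.1111

The sequences differ at 3 of 27 positions (sites 2, 4, 5).
p = 3/27 = 0.111111… ≈ 0.1111 (to 4 d.p.).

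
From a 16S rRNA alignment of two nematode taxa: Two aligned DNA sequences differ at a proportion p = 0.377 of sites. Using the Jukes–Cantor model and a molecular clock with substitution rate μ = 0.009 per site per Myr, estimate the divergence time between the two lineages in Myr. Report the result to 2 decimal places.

d = −(3/4) ln(1 − 4p/3) = −0.75 ln(1 − 0.502667) = −0.75 ln(0.497333)
  = −0.75 × (-0.698495) = 0.523871 substitutions/site.
Under a molecular clock d = 2μt, so t = d/(2μ) = 0.523871 / (2 × 0.009) = 29.10 Myr.

29.10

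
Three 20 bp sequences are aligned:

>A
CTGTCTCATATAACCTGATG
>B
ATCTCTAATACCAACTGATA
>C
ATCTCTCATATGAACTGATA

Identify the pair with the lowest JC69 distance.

B and C

A–B: 7/20 differ, p = 0.350, d = 0.471.
A–C: 5/20 differ, p = 0.250, d = 0.304.
B–C: 3/20 differ, p = 0.150, d = 0.167.
The smallest distance is between B and C.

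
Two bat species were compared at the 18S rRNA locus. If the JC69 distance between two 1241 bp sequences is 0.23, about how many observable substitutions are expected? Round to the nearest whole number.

246

Invert JC69: p = (3/4)(1 − e^(−4d/3)) = 0.75 × (1 − e^(-0.306667)) = 0.75 × (1 − 0.735896) = 0.198078.
Expected differing sites = pL ≈ 0.198078 × 1241 = 245.814798 ≈ 246.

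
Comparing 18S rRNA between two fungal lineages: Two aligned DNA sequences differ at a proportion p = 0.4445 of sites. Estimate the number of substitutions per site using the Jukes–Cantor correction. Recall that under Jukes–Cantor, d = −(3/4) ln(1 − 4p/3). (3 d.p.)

d = −(3/4) ln(1 − 4p/3) = −0.75 ln(1 − 0.592667) = −0.75 ln(0.407333)
  = −0.75 × (-0.898124) = 0.673593 substitutions/site.

0.674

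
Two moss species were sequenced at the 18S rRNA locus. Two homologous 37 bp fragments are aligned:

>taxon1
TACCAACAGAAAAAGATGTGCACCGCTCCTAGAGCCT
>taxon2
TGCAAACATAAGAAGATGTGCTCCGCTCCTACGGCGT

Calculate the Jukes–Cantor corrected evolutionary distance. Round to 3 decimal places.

The sequences differ at 8 of 37 sites (2, 4, 9, 12, 22, 32, 33, 36), so p = 8/37 ≈ 0.216216.
d = −(3/4) ln(1 − 4p/3) = −0.75 ln(1 − 0.288288) = −0.75 ln(0.711712)
  = −0.75 × (-0.340082) = 0.255062 substitutions/site.

0.255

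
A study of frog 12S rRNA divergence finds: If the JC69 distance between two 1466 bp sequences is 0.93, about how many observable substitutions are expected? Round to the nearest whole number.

Invert JC69: p = (3/4)(1 − e^(−4d/3)) = 0.75 × (1 − e^(-1.24)) = 0.75 × (1 − 0.289384) = 0.532962.
Expected differing sites = pL ≈ 0.532962 × 1466 = 781.322292 ≈ 781.

781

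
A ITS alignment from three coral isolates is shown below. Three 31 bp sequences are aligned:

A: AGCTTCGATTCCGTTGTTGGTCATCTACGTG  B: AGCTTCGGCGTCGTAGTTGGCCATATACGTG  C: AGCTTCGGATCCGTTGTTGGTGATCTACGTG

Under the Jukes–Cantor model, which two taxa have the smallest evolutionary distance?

A–B: 7/31 differ, p = 0.226, d = 0.269.
A–C: 3/31 differ, p = 0.097, d = 0.104.
B–C: 7/31 differ, p = 0.226, d = 0.269.
The smallest distance is between A and C.

A and C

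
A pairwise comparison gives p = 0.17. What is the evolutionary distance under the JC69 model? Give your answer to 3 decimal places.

d = −(3/4) ln(1 − 4p/3) = −0.75 ln(1 − 0.226667) = −0.75 ln(0.773333)
  = −0.75 × (-0.257046) = 0.192785 substitutions/site.

0.193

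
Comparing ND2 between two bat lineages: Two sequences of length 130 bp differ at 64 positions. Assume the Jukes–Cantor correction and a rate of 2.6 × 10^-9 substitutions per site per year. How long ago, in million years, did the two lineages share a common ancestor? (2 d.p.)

154.08

p = 64/130 ≈ 0.492308.
d = −(3/4) ln(1 − 4p/3) = −0.75 ln(1 − 0.656411) = −0.75 ln(0.343589)
  = −0.75 × (-1.068309) = 0.801232 substitutions/site.
Under a molecular clock d = 2μt, so t = d/(2μ) = 0.801232 / (2 × 2.6 × 10^-9) = 154.08 million years.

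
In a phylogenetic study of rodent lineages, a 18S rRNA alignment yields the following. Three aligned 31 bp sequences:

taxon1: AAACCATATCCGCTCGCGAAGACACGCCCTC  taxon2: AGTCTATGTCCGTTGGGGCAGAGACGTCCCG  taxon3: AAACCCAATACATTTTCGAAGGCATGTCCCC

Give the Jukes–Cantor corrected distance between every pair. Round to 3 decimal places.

d(taxon1,taxon2) = 0.544, d(taxon1,taxon3) = 0.481, d(taxon2,taxon3) = 0.874

taxon1–taxon2: 12/31 sites differ → p ≈ 0.387097, d = −0.75 ln(1 − 0.516129) = 0.544453 ≈ 0.544.
taxon1–taxon3: 11/31 sites differ → p ≈ 0.354839, d = −0.75 ln(1 − 0.473119) = 0.480585 ≈ 0.481.
taxon2–taxon3: 16/31 sites differ → p ≈ 0.516129, d = −0.75 ln(1 − 0.688172) = 0.873978 ≈ 0.874.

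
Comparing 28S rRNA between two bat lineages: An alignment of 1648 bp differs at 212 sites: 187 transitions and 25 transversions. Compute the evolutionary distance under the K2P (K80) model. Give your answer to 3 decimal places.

0.146

P = 187/1648 ≈ 0.113471 and Q = 25/1648 ≈ 0.01517.
Under the Kimura two-parameter model, d = −½ ln(1 − 2P − Q) − ¼ ln(1 − 2Q).
1 − 2P − Q = 0.757888, giving −½ ln(0.757888) = 0.138610.
1 − 2Q = 0.96966, giving −¼ ln(0.96966) = 0.007702.
d = 0.138610 + 0.007702 = 0.146312.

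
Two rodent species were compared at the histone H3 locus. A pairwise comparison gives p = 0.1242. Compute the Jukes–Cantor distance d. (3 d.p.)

d = −(3/4) ln(1 − 4p/3) = −0.75 ln(1 − 0.1656) = −0.75 ln(0.8344)
  = −0.75 × (-0.181042) = 0.135782 substitutions/site.

0.136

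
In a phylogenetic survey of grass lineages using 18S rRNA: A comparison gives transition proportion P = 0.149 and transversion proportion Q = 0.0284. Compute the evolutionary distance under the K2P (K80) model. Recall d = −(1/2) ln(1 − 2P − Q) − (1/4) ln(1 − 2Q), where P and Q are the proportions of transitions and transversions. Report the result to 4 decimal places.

Under the Kimura two-parameter model, d = −½ ln(1 − 2P − Q) − ¼ ln(1 − 2Q).
1 − 2P − Q = 0.6736, giving −½ ln(0.6736) = 0.197559.
1 − 2Q = 0.9432, giving −¼ ln(0.9432) = 0.014619.
d = 0.197559 + 0.014619 = 0.212178.

0.2122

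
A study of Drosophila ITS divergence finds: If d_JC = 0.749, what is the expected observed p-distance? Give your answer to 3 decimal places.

0.474

p = (3/4)(1 − e^(−4d/3)) = 0.75 × (1 − e^(-0.998667)) = 0.75 × (1 − 0.368370) = 0.473723.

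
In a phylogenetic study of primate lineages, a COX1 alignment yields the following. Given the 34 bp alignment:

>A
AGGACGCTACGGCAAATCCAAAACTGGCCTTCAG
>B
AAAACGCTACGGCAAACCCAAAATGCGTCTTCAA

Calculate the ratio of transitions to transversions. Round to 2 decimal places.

3.00

Transitions are A↔G and C↔T; transversions are all other mismatches.
Transitions: 6. Transversions: 2.
R = 6/2 = 3.00.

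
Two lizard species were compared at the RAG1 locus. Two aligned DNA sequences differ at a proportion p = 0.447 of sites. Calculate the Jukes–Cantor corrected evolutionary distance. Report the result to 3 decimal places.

0.680

d = −(3/4) ln(1 − 4p/3) = −0.75 ln(1 − 0.596) = −0.75 ln(0.404)
  = −0.75 × (-0.906340) = 0.679755 substitutions/site.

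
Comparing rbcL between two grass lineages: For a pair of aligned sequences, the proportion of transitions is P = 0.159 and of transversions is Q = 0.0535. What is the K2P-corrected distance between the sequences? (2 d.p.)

Under the Kimura two-parameter model, d = −½ ln(1 − 2P − Q) − ¼ ln(1 − 2Q).
1 − 2P − Q = 0.6285, giving −½ ln(0.6285) = 0.232210.
1 − 2Q = 0.893, giving −¼ ln(0.893) = 0.028292.
d = 0.232210 + 0.028292 = 0.260502.

0.26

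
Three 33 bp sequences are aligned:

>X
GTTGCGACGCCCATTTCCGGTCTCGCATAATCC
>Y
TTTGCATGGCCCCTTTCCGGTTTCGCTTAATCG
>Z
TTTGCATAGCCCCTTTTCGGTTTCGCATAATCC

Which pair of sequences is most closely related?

Y and Z

X–Y: 8/33 differ, p = 0.242, d = 0.293.
X–Z: 7/33 differ, p = 0.212, d = 0.249.
Y–Z: 4/33 differ, p = 0.121, d = 0.132.
The smallest distance is between Y and Z.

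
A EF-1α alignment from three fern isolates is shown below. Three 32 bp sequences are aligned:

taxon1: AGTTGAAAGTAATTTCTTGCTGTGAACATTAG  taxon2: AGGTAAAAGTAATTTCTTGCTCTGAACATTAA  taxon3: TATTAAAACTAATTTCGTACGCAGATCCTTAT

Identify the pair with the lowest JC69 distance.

taxon1 and taxon2

taxon1–taxon2: 4/32 differ, p = 0.125, d = 0.137.
taxon1–taxon3: 12/32 differ, p = 0.375, d = 0.520.
taxon2–taxon3: 11/32 differ, p = 0.344, d = 0.460.
The smallest distance is between taxon1 and taxon2.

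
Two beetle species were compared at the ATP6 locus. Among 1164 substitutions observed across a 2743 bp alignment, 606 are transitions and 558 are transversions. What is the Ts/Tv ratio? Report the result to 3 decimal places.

R = 606/558 = 1.086021… ≈ 1.086 (to 3 d.p.).

1.086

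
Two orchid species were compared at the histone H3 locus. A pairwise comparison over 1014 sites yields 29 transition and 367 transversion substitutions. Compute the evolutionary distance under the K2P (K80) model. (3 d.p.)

0.593

P = 29/1014 ≈ 0.0286 and Q = 367/1014 ≈ 0.361933.
Under the Kimura two-parameter model, d = −½ ln(1 − 2P − Q) − ¼ ln(1 − 2Q).
1 − 2P − Q = 0.580867, giving −½ ln(0.580867) = 0.271617.
1 − 2Q = 0.276134, giving −¼ ln(0.276134) = 0.321717.
d = 0.271617 + 0.321717 = 0.593334.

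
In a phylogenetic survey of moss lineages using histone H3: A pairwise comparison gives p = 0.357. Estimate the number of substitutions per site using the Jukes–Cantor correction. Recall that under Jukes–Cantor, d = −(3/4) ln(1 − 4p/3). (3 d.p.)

d = −(3/4) ln(1 − 4p/3) = −0.75 ln(1 − 0.476) = −0.75 ln(0.524)
  = −0.75 × (-0.646264) = 0.484698 substitutions/site.

0.485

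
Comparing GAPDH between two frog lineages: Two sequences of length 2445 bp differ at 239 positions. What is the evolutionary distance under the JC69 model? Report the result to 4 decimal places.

p = 239/2445 ≈ 0.097751.
d = −(3/4) ln(1 − 4p/3) = −0.75 ln(1 − 0.130335) = −0.75 ln(0.869665)
  = −0.75 × (-0.139647) = 0.104735 substitutions/site.

0.1047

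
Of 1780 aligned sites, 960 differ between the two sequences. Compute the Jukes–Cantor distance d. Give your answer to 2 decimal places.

0.95

p = 960/1780 ≈ 0.539326.
d = −(3/4) ln(1 − 4p/3) = −0.75 ln(1 − 0.719101) = −0.75 ln(0.280899)
  = −0.75 × (-1.269760) = 0.952320 substitutions/site.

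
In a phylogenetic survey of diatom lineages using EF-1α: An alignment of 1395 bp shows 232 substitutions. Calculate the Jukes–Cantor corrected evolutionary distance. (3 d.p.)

p = 232/1395 ≈ 0.166308.
d = −(3/4) ln(1 − 4p/3) = −0.75 ln(1 − 0.221744) = −0.75 ln(0.778256)
  = −0.75 × (-0.250700) = 0.188025 substitutions/site.

0.188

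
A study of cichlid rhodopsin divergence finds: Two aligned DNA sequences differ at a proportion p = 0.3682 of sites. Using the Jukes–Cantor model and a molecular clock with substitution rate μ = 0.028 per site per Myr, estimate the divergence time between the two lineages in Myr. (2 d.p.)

9.04

d = −(3/4) ln(1 − 4p/3) = −0.75 ln(1 − 0.490933) = −0.75 ln(0.509067)
  = −0.75 × (-0.675176) = 0.506382 substitutions/site.
Under a molecular clock d = 2μt, so t = d/(2μ) = 0.506382 / (2 × 0.028) = 9.04 Myr.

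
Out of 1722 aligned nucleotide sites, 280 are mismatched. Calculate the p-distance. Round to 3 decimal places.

p = 280/1722 = 0.162601… ≈ 0.163 (to 3 d.p.).

0.163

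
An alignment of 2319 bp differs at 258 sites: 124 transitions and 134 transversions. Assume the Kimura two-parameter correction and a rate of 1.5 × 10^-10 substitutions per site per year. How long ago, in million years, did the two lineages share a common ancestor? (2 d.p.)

402.33

P = 124/2319 ≈ 0.053471 and Q = 134/2319 ≈ 0.057784.
Under the Kimura two-parameter model, d = −½ ln(1 − 2P − Q) − ¼ ln(1 − 2Q).
1 − 2P − Q = 0.835274, giving −½ ln(0.835274) = 0.089998.
1 − 2Q = 0.884432, giving −¼ ln(0.884432) = 0.030702.
d = 0.089998 + 0.030702 = 0.120700.
Under a molecular clock d = 2μt, so t = d/(2μ) = 0.120700 / (2 × 1.5 × 10^-10) = 402.33 million years.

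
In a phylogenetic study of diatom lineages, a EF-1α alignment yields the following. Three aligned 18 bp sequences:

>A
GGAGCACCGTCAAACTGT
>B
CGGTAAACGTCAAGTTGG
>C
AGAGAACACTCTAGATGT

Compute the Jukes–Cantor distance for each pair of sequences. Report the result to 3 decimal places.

d(A,B) = 0.673, d(A,C) = 0.548, d(B,C) = 0.824

A–B: 8/18 sites differ → p ≈ 0.444444, d = −0.75 ln(1 − 0.592592) = 0.673455 ≈ 0.673.
A–C: 7/18 sites differ → p ≈ 0.388889, d = −0.75 ln(1 − 0.518519) = 0.548166 ≈ 0.548.
B–C: 9/18 sites differ → p = 0.5, d = −0.75 ln(1 − 0.666667) = 0.823960 ≈ 0.824.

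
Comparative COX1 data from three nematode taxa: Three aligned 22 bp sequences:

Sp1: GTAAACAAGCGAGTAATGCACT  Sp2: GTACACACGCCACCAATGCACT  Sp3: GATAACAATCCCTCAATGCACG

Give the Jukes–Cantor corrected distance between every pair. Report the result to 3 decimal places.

Sp1–Sp2: 5/22 sites differ → p ≈ 0.227273, d = −0.75 ln(1 − 0.303031) = 0.270761 ≈ 0.271.
Sp1–Sp3: 8/22 sites differ → p ≈ 0.363636, d = −0.75 ln(1 − 0.484848) = 0.497470 ≈ 0.497.
Sp2–Sp3: 8/22 sites differ → p ≈ 0.363636, d = −0.75 ln(1 − 0.484848) = 0.497470 ≈ 0.497.

d(Sp1,Sp2) = 0.271, d(Sp1,Sp3) = 0.497, d(Sp2,Sp3) = 0.497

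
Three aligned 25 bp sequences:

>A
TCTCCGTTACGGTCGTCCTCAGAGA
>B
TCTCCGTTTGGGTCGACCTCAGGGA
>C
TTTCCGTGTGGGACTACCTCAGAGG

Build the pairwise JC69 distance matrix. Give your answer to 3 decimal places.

d(A,B) = 0.180, d(A,C) = 0.417, d(B,C) = 0.289

A–B: 4/25 sites differ → p = 0.16, d = −0.75 ln(1 − 0.213333) = 0.179963 ≈ 0.180.
A–C: 8/25 sites differ → p = 0.32, d = −0.75 ln(1 − 0.426667) = 0.417216 ≈ 0.417.
B–C: 6/25 sites differ → p = 0.24, d = −0.75 ln(1 − 0.32) = 0.289247 ≈ 0.289.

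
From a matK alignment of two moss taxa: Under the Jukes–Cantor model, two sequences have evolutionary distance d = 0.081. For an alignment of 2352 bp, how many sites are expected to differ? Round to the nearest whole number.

Invert JC69: p = (3/4)(1 − e^(−4d/3)) = 0.75 × (1 − e^(-0.108)) = 0.75 × (1 − 0.897628) = 0.076779.
Expected differing sites = pL ≈ 0.076779 × 2352 = 180.584208 ≈ 181.

181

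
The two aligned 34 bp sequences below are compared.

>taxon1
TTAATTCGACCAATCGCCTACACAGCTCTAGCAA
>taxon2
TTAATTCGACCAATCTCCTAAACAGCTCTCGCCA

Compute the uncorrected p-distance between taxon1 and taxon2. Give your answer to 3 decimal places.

The sequences differ at 4 of 34 positions (sites 16, 21, 30, 33).
p = 4/34 = 0.117647… ≈ 0.118 (to 3 d.p.).

0.118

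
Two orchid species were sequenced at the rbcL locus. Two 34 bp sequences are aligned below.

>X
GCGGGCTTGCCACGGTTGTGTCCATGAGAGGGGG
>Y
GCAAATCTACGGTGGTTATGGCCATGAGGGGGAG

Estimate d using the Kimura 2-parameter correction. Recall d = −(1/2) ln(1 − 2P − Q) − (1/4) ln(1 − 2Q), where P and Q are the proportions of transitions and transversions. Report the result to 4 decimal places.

Of 34 sites, 11 differences are transitions and 2 are transversions, so P = 11/34 ≈ 0.323529 and Q = 2/34 ≈ 0.058824.
Under the Kimura two-parameter model, d = −½ ln(1 − 2P − Q) − ¼ ln(1 − 2Q).
1 − 2P − Q = 0.294118, giving −½ ln(0.294118) = 0.611887.
1 − 2Q = 0.882352, giving −¼ ln(0.882352) = 0.031291.
d = 0.611887 + 0.031291 = 0.643178.

0.6432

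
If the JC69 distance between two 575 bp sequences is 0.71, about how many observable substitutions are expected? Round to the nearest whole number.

Invert JC69: p = (3/4)(1 − e^(−4d/3)) = 0.75 × (1 − e^(-0.946667)) = 0.75 × (1 − 0.388032) = 0.458976.
Expected differing sites = pL ≈ 0.458976 × 575 = 263.9112 ≈ 264.

264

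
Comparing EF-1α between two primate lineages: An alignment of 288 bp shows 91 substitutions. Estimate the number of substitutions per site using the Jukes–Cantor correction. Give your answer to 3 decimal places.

0.410

p = 91/288 ≈ 0.315972.
d = −(3/4) ln(1 − 4p/3) = −0.75 ln(1 − 0.421296) = −0.75 ln(0.578704)
  = −0.75 × (-0.546964) = 0.410223 substitutions/site.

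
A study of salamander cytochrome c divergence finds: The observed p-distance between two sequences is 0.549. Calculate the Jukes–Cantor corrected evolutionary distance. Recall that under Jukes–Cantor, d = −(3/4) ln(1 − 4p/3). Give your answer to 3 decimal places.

0.988

d = −(3/4) ln(1 − 4p/3) = −0.75 ln(1 − 0.732) = −0.75 ln(0.268)
  = −0.75 × (-1.316768) = 0.987576 substitutions/site.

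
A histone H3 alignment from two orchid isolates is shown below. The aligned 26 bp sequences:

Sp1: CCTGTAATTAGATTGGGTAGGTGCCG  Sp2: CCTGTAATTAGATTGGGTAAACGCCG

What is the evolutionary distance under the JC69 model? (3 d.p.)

0.125

The sequences differ at 3 of 26 sites (20, 21, 22), so p = 3/26 ≈ 0.115385.
d = −(3/4) ln(1 − 4p/3) = −0.75 ln(1 − 0.153847) = −0.75 ln(0.846153)
  = −0.75 × (-0.167055) = 0.125291 substitutions/site.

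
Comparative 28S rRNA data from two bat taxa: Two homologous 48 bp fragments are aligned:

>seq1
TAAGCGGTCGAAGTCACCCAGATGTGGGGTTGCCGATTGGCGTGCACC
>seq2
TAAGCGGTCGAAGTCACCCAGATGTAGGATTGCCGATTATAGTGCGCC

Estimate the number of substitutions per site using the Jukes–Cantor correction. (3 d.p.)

The sequences differ at 6 of 48 sites (26, 29, 39, 40, 41, 46), so p = 6/48 = 0.125.
d = −(3/4) ln(1 − 4p/3) = −0.75 ln(1 − 0.166667) = −0.75 ln(0.833333)
  = −0.75 × (-0.182322) = 0.136742 substitutions/site.

0.137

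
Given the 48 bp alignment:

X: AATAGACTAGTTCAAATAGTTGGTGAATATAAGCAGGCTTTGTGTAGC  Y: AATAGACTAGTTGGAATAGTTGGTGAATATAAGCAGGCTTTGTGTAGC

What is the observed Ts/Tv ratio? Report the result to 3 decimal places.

1.000

Transitions are A↔G and C↔T; transversions are all other mismatches.
Transitions: 1. Transversions: 1.
R = 1/1 = 1.000.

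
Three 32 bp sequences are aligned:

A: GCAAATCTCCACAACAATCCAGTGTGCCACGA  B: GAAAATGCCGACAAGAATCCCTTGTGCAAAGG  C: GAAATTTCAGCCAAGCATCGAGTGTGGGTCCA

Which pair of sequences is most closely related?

A and B

A–B: 10/32 differ, p = 0.313, d = 0.404.
A–C: 14/32 differ, p = 0.438, d = 0.657.
B–C: 14/32 differ, p = 0.438, d = 0.657.
The smallest distance is between A and B.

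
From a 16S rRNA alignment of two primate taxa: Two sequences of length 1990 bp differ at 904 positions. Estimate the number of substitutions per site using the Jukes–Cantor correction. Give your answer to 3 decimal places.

0.698

p = 904/1990 ≈ 0.454271.
d = −(3/4) ln(1 − 4p/3) = −0.75 ln(1 − 0.605695) = −0.75 ln(0.394305)
  = −0.75 × (-0.930631) = 0.697973 substitutions/site.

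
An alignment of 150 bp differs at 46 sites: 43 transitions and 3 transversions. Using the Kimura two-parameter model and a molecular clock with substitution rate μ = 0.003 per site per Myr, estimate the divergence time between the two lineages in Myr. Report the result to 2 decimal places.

76.68

P = 43/150 ≈ 0.286667 and Q = 3/150 = 0.02.
Under the Kimura two-parameter model, d = −½ ln(1 − 2P − Q) − ¼ ln(1 − 2Q).
1 − 2P − Q = 0.406666, giving −½ ln(0.406666) = 0.449882.
1 − 2Q = 0.96, giving −¼ ln(0.96) = 0.010205.
d = 0.449882 + 0.010205 = 0.460087.
Under a molecular clock d = 2μt, so t = d/(2μ) = 0.460087 / (2 × 0.003) = 76.68 Myr.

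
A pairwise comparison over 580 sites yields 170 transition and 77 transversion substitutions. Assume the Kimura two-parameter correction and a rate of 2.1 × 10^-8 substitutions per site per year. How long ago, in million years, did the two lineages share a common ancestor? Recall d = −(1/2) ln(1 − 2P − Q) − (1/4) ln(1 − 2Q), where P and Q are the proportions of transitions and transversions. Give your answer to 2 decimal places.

16.95

P = 170/580 ≈ 0.293103 and Q = 77/580 ≈ 0.132759.
Under the Kimura two-parameter model, d = −½ ln(1 − 2P − Q) − ¼ ln(1 − 2Q).
1 − 2P − Q = 0.281035, giving −½ ln(0.281035) = 0.634638.
1 − 2Q = 0.734482, giving −¼ ln(0.734482) = 0.077147.
d = 0.634638 + 0.077147 = 0.711785.
Under a molecular clock d = 2μt, so t = d/(2μ) = 0.711785 / (2 × 2.1 × 10^-8) = 16.95 million years.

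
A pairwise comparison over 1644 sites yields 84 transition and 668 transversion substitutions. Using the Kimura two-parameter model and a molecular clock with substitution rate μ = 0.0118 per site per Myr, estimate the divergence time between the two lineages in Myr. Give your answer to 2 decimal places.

32.79

P = 84/1644 ≈ 0.051095 and Q = 668/1644 ≈ 0.406326.
Under the Kimura two-parameter model, d = −½ ln(1 − 2P − Q) − ¼ ln(1 − 2Q).
1 − 2P − Q = 0.491484, giving −½ ln(0.491484) = 0.355163.
1 − 2Q = 0.187348, giving −¼ ln(0.187348) = 0.418697.
d = 0.355163 + 0.418697 = 0.773860.
Under a molecular clock d = 2μt, so t = d/(2μ) = 0.773860 / (2 × 0.0118) = 32.79 Myr.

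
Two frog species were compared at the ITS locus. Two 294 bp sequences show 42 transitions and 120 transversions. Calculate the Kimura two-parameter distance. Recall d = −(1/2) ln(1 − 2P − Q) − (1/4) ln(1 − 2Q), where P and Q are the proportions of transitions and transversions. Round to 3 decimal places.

1.016

P = 42/294 ≈ 0.142857 and Q = 120/294 ≈ 0.408163.
Under the Kimura two-parameter model, d = −½ ln(1 − 2P − Q) − ¼ ln(1 − 2Q).
1 − 2P − Q = 0.306123, giving −½ ln(0.306123) = 0.591884.
1 − 2Q = 0.183674, giving −¼ ln(0.183674) = 0.423648.
d = 0.591884 + 0.423648 = 1.015532.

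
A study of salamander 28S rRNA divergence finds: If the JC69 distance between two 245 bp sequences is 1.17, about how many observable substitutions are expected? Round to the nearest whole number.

Invert JC69: p = (3/4)(1 − e^(−4d/3)) = 0.75 × (1 − e^(-1.56)) = 0.75 × (1 − 0.210136) = 0.592398.
Expected differing sites = pL ≈ 0.592398 × 245 = 145.13751 ≈ 145.

145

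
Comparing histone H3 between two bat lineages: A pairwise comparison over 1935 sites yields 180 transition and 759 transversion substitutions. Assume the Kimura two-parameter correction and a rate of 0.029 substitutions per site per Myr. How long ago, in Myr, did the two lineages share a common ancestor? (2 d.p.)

P = 180/1935 ≈ 0.093023 and Q = 759/1935 ≈ 0.392248.
Under the Kimura two-parameter model, d = −½ ln(1 − 2P − Q) − ¼ ln(1 − 2Q).
1 − 2P − Q = 0.421706, giving −½ ln(0.421706) = 0.431723.
1 − 2Q = 0.215504, giving −¼ ln(0.215504) = 0.383694.
d = 0.431723 + 0.383694 = 0.815417.
Under a molecular clock d = 2μt, so t = d/(2μ) = 0.815417 / (2 × 0.029) = 14.06 Myr.

14.06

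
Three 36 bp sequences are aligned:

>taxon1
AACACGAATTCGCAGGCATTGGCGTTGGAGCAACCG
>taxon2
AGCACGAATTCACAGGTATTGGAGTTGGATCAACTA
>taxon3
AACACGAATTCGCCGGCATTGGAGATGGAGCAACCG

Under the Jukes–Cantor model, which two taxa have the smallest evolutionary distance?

taxon1–taxon2: 7/36 differ, p = 0.194, d = 0.225.
taxon1–taxon3: 3/36 differ, p = 0.083, d = 0.088.
taxon2–taxon3: 8/36 differ, p = 0.222, d = 0.264.
The smallest distance is between taxon1 and taxon3.

taxon1 and taxon3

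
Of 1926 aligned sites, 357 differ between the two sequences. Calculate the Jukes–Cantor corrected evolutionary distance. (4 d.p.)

0.2129

p = 357/1926 ≈ 0.185358.
d = −(3/4) ln(1 − 4p/3) = −0.75 ln(1 − 0.247144) = −0.75 ln(0.752856)
  = −0.75 × (-0.283881) = 0.212911 substitutions/site.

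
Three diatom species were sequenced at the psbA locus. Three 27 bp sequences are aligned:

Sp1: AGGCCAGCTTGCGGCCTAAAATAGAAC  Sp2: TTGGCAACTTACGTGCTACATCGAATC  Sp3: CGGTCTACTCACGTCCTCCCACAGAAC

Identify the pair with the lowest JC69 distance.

Sp1 and Sp3

Sp1–Sp2: 13/27 differ, p = 0.481, d = 0.770.
Sp1–Sp3: 11/27 differ, p = 0.407, d = 0.588.
Sp2–Sp3: 12/27 differ, p = 0.444, d = 0.673.
The smallest distance is between Sp1 and Sp3.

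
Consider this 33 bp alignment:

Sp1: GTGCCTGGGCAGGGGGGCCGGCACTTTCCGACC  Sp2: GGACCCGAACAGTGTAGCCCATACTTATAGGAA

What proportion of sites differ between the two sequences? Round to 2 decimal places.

The sequences differ at 17 of 33 positions.
p = 17/33 = 0.515151… ≈ 0.52 (to 2 d.p.).

0.52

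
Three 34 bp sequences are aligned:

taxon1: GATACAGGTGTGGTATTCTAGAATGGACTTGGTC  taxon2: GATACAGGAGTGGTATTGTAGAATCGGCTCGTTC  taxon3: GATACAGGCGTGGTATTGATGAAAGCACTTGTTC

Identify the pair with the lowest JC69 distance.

taxon1–taxon2: 6/34 differ, p = 0.176, d = 0.201.
taxon1–taxon3: 7/34 differ, p = 0.206, d = 0.241.
taxon2–taxon3: 8/34 differ, p = 0.235, d = 0.282.
The smallest distance is between taxon1 and taxon2.

taxon1 and taxon2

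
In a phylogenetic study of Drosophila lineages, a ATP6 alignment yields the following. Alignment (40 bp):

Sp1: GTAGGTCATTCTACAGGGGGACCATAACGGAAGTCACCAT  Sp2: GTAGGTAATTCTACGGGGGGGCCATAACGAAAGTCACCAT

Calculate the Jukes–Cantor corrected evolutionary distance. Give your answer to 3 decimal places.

The sequences differ at 4 of 40 sites (7, 15, 21, 30), so p = 4/40 = 0.1.
d = −(3/4) ln(1 − 4p/3) = −0.75 ln(1 − 0.133333) = −0.75 ln(0.866667)
  = −0.75 × (-0.143100) = 0.107325 substitutions/site.

0.107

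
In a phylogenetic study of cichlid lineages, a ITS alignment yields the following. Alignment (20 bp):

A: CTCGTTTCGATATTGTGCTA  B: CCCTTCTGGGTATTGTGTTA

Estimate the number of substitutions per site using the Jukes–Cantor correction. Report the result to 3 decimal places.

The sequences differ at 6 of 20 sites (2, 4, 6, 8, 10, 18), so p = 6/20 = 0.3.
d = −(3/4) ln(1 − 4p/3) = −0.75 ln(1 − 0.4) = −0.75 ln(0.6)
  = −0.75 × (-0.510826) = 0.383120 substitutions/site.

0.383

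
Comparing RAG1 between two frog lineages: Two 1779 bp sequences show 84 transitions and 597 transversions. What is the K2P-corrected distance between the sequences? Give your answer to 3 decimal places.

0.559

P = 84/1779 ≈ 0.047218 and Q = 597/1779 ≈ 0.335582.
Under the Kimura two-parameter model, d = −½ ln(1 − 2P − Q) − ¼ ln(1 − 2Q).
1 − 2P − Q = 0.569982, giving −½ ln(0.569982) = 0.281075.
1 − 2Q = 0.328836, giving −¼ ln(0.328836) = 0.278049.
d = 0.281075 + 0.278049 = 0.559124.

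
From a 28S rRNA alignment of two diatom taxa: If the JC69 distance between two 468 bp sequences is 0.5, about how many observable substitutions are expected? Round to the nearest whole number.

171

Invert JC69: p = (3/4)(1 − e^(−4d/3)) = 0.75 × (1 − e^(-0.666667)) = 0.75 × (1 − 0.513417) = 0.364937.
Expected differing sites = pL ≈ 0.364937 × 468 = 170.790516 ≈ 171.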